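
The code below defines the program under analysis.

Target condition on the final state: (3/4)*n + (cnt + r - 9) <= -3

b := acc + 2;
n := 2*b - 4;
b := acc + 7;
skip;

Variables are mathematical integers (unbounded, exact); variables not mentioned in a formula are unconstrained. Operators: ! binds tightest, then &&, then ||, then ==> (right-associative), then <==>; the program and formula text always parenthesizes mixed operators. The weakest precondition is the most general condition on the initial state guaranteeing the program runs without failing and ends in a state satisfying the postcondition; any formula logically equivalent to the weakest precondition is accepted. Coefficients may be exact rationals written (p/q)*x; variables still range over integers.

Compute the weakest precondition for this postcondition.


Working backward. After the program, the postcondition (3/4)*n + (cnt + r - 9) <= -3 must hold; in canonical form it is cnt + (3/4)*n + r <= 6.
Before skip: cnt + (3/4)*n + r <= 6
Before b := acc + 7: cnt + (3/4)*n + r <= 6
Before n := 2*b - 4: (3/2)*b + cnt + r <= 9
Before b := acc + 2: (3/2)*acc + cnt + r <= 6
Answer: WP = (3/2)*acc + cnt + r <= 6


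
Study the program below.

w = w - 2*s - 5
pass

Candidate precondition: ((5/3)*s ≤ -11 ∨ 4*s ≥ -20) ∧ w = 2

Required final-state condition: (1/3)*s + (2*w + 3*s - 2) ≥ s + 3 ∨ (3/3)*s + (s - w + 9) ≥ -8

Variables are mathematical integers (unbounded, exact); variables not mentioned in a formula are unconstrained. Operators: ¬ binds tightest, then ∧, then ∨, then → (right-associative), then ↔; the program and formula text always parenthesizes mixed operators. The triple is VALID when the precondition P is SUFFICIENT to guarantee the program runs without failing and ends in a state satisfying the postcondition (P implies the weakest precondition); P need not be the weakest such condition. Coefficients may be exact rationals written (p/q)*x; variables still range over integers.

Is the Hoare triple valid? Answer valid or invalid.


Working backward. After the program, the postcondition (1/3)*s + (2*w + 3*s - 2) ≥ s + 3 ∨ (3/3)*s + (s - w + 9) ≥ -8 must hold; in canonical form it is (7/3)*s + 2*w ≥ 5 ∨ 2*s ≥ w - 17.
Before skip: (7/3)*s + 2*w ≥ 5 ∨ 2*s ≥ w - 17
Before w := w - 2*s - 5: 2*w ≥ (5/3)*s + 15 ∨ 4*s ≥ w - 22
The weakest precondition is 2*w ≥ (5/3)*s + 15 ∨ 4*s ≥ w - 22.
Check whether ((5/3)*s ≤ -11 ∨ 4*s ≥ -20) ∧ w = 2 implies it.
Every state satisfying the precondition satisfies the weakest precondition: the implication holds.
Answer: valid


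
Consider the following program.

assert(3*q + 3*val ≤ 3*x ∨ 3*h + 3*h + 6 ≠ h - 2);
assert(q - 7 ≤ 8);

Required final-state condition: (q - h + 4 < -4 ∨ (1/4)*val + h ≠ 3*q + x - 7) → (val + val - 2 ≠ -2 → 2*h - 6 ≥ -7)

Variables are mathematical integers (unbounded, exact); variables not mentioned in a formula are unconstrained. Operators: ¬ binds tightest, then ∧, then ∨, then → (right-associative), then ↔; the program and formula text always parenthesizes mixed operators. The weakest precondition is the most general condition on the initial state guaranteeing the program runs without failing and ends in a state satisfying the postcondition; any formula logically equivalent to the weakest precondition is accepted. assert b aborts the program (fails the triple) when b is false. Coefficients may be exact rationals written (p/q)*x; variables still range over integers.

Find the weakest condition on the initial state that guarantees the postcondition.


Working backward. After the program, the postcondition (q - h + 4 < -4 ∨ (1/4)*val + h ≠ 3*q + x - 7) → (val + val - 2 ≠ -2 → 2*h - 6 ≥ -7) must hold; in canonical form it is (q < h - 8 ∨ h + (1/4)*val ≠ 3*q + x - 7) → (2*val ≠ 0 → 2*h ≥ -1).
Before assert q - 7 ≤ 8: q ≤ 15 ∧ ((q < h - 8 ∨ h + (1/4)*val ≠ 3*q + x - 7) → (2*val ≠ 0 → 2*h ≥ -1))
Before assert 3*q + 3*val ≤ 3*x ∨ 3*h + 3*h + 6 ≠ h - 2: (3*q + 3*val ≤ 3*x ∨ 5*h ≠ -8) ∧ q ≤ 15 ∧ ((q < h - 8 ∨ h + (1/4)*val ≠ 3*q + x - 7) → (2*val ≠ 0 → 2*h ≥ -1))
Answer: WP = (3*q + 3*val ≤ 3*x ∨ 5*h ≠ -8) ∧ q ≤ 15 ∧ ((q < h - 8 ∨ h + (1/4)*val ≠ 3*q + x - 7) → (2*val ≠ 0 → 2*h ≥ -1))


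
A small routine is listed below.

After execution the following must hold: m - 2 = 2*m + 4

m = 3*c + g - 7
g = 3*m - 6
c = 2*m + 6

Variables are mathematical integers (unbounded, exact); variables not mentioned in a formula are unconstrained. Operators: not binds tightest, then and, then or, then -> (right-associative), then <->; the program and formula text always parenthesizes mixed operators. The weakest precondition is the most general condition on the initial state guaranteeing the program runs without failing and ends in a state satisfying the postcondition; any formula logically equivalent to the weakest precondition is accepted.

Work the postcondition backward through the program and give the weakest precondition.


Working backward. After the program, the postcondition m - 2 = 2*m + 4 must hold; in canonical form it is m = -6.
Before c := 2*m + 6: m = -6
Before g := 3*m - 6: m = -6
Before m := 3*c + g - 7: 3*c + g = 1
Answer: WP = 3*c + g = 1


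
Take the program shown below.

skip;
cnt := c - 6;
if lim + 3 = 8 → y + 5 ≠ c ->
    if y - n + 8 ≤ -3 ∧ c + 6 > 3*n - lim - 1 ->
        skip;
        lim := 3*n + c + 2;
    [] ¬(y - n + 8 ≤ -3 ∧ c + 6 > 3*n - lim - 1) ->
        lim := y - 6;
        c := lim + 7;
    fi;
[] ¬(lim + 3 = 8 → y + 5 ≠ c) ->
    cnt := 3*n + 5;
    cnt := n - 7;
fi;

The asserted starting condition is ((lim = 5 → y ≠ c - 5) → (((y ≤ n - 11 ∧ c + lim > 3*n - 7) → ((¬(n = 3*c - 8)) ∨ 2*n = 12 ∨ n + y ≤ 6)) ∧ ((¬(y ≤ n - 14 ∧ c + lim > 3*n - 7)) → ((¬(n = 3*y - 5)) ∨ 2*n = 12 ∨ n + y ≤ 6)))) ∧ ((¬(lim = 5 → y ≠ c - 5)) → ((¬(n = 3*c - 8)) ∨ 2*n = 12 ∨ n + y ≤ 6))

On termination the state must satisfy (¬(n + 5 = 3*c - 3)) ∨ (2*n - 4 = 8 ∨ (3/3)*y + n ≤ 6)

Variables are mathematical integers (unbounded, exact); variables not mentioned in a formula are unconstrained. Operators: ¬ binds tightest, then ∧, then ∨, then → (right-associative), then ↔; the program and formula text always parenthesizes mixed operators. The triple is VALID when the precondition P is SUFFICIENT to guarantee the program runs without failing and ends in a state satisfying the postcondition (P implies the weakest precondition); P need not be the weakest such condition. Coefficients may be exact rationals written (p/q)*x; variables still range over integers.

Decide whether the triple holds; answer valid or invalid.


Working backward. After the program, the postcondition (¬(n + 5 = 3*c - 3)) ∨ (2*n - 4 = 8 ∨ (3/3)*y + n ≤ 6) must hold; in canonical form it is (¬(n = 3*c - 8)) ∨ 2*n = 12 ∨ n + y ≤ 6.
Then branch requires ((y ≤ n - 11 ∧ c + lim > 3*n - 7) → ((¬(n = 3*c - 8)) ∨ 2*n = 12 ∨ n + y ≤ 6)) ∧ ((¬(y ≤ n - 11 ∧ c + lim > 3*n - 7)) → ((¬(n = 3*y - 5)) ∨ 2*n = 12 ∨ n + y ≤ 6)); else branch requires (¬(n = 3*c - 8)) ∨ 2*n = 12 ∨ n + y ≤ 6.
Before the if: ((lim = 5 → y ≠ c - 5) → (((y ≤ n - 11 ∧ c + lim > 3*n - 7) → ((¬(n = 3*c - 8)) ∨ 2*n = 12 ∨ n + y ≤ 6)) ∧ ((¬(y ≤ n - 11 ∧ c + lim > 3*n - 7)) → ((¬(n = 3*y - 5)) ∨ 2*n = 12 ∨ n + y ≤ 6)))) ∧ ((¬(lim = 5 → y ≠ c - 5)) → ((¬(n = 3*c - 8)) ∨ 2*n = 12 ∨ n + y ≤ 6))
Before cnt := c - 6: ((lim = 5 → y ≠ c - 5) → (((y ≤ n - 11 ∧ c + lim > 3*n - 7) → ((¬(n = 3*c - 8)) ∨ 2*n = 12 ∨ n + y ≤ 6)) ∧ ((¬(y ≤ n - 11 ∧ c + lim > 3*n - 7)) → ((¬(n = 3*y - 5)) ∨ 2*n = 12 ∨ n + y ≤ 6)))) ∧ ((¬(lim = 5 → y ≠ c - 5)) → ((¬(n = 3*c - 8)) ∨ 2*n = 12 ∨ n + y ≤ 6))
Before skip: ((lim = 5 → y ≠ c - 5) → (((y ≤ n - 11 ∧ c + lim > 3*n - 7) → ((¬(n = 3*c - 8)) ∨ 2*n = 12 ∨ n + y ≤ 6)) ∧ ((¬(y ≤ n - 11 ∧ c + lim > 3*n - 7)) → ((¬(n = 3*y - 5)) ∨ 2*n = 12 ∨ n + y ≤ 6)))) ∧ ((¬(lim = 5 → y ≠ c - 5)) → ((¬(n = 3*c - 8)) ∨ 2*n = 12 ∨ n + y ≤ 6))
The weakest precondition is ((lim = 5 → y ≠ c - 5) → (((y ≤ n - 11 ∧ c + lim > 3*n - 7) → ((¬(n = 3*c - 8)) ∨ 2*n = 12 ∨ n + y ≤ 6)) ∧ ((¬(y ≤ n - 11 ∧ c + lim > 3*n - 7)) → ((¬(n = 3*y - 5)) ∨ 2*n = 12 ∨ n + y ≤ 6)))) ∧ ((¬(lim = 5 → y ≠ c - 5)) → ((¬(n = 3*c - 8)) ∨ 2*n = 12 ∨ n + y ≤ 6)).
Check whether ((lim = 5 → y ≠ c - 5) → (((y ≤ n - 11 ∧ c + lim > 3*n - 7) → ((¬(n = 3*c - 8)) ∨ 2*n = 12 ∨ n + y ≤ 6)) ∧ ((¬(y ≤ n - 14 ∧ c + lim > 3*n - 7)) → ((¬(n = 3*y - 5)) ∨ 2*n = 12 ∨ n + y ≤ 6)))) ∧ ((¬(lim = 5 → y ≠ c - 5)) → ((¬(n = 3*c - 8)) ∨ 2*n = 12 ∨ n + y ≤ 6)) implies it.
Every state satisfying the precondition satisfies the weakest precondition: the implication holds.
Answer: valid


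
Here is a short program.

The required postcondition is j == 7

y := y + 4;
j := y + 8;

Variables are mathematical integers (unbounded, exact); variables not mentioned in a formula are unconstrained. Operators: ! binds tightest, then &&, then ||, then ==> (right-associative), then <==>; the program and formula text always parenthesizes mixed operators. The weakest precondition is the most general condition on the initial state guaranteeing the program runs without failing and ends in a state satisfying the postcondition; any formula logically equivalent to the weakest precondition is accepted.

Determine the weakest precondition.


Working backward. After the program, j == 7 must hold.
Before j := y + 8: y == -1
Before y := y + 4: y == -5
Answer: WP = y == -5


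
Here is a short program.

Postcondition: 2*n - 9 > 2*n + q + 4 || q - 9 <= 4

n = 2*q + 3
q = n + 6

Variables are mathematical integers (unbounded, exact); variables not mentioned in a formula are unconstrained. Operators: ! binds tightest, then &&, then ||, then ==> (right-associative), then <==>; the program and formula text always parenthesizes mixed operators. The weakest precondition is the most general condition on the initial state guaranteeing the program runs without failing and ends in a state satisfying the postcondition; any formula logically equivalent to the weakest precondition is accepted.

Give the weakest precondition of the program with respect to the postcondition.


Working backward. After the program, the postcondition 2*n - 9 > 2*n + q + 4 || q - 9 <= 4 must hold; in canonical form it is q < -13 || q <= 13.
Before q := n + 6: n < -19 || n <= 7
Before n := 2*q + 3: 2*q < -22 || 2*q <= 4
Answer: WP = 2*q < -22 || 2*q <= 4


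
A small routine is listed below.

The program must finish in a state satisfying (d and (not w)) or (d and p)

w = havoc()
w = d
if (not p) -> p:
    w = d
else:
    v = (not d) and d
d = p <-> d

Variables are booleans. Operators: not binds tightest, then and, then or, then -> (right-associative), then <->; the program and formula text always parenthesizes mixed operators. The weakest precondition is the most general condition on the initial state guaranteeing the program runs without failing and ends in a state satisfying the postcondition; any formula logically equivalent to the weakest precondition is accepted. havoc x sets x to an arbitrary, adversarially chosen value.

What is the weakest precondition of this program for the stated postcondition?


Working backward. After the program, (d and (not w)) or (d and p) must hold.
Before d := p <-> d: ((p <-> d) and (not w)) or ((p <-> d) and p)
Then branch requires ((p <-> d) and (not d)) or ((p <-> d) and p); else branch requires ((p <-> d) and (not w)) or ((p <-> d) and p).
Before the if: (((not p) -> p) -> (((p <-> d) and (not d)) or ((p <-> d) and p))) and ((not ((not p) -> p)) -> (((p <-> d) and (not w)) or ((p <-> d) and p)))
Before w := d: (((not p) -> p) -> (((p <-> d) and (not d)) or ((p <-> d) and p))) and ((not ((not p) -> p)) -> (((p <-> d) and (not d)) or ((p <-> d) and p)))
Before havoc w: (((not p) -> p) -> (((p <-> d) and (not d)) or ((p <-> d) and p))) and ((not ((not p) -> p)) -> (((p <-> d) and (not d)) or ((p <-> d) and p)))
Answer: WP = (((not p) -> p) -> (((p <-> d) and (not d)) or ((p <-> d) and p))) and ((not ((not p) -> p)) -> (((p <-> d) and (not d)) or ((p <-> d) and p)))


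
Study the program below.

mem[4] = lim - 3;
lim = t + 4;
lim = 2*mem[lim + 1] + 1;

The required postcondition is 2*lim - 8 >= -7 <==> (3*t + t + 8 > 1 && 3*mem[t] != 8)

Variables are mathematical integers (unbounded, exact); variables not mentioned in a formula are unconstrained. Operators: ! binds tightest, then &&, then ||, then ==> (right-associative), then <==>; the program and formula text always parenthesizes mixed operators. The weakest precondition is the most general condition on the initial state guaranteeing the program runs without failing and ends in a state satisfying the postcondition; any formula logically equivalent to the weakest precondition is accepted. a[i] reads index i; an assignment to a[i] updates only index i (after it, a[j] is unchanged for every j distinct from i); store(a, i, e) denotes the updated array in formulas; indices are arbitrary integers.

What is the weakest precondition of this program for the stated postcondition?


Working backward. After the program, the postcondition 2*lim - 8 >= -7 <==> (3*t + t + 8 > 1 && 3*mem[t] != 8) must hold; in canonical form it is 2*lim >= 1 <==> (4*t > -7 && 3*mem[t] != 8).
Before lim := 2*mem[lim + 1] + 1: 4*mem[lim + 1] >= -1 <==> (4*t > -7 && 3*mem[t] != 8)
Before lim := t + 4: 4*mem[t + 5] >= -1 <==> (4*t > -7 && 3*mem[t] != 8)
Before mem[4] := lim - 3: 4*store(mem, 4, lim - 3)[t + 5] >= -1 <==> (4*t > -7 && 3*store(mem, 4, lim - 3)[t] != 8)
Answer: WP = 4*store(mem, 4, lim - 3)[t + 5] >= -1 <==> (4*t > -7 && 3*store(mem, 4, lim - 3)[t] != 8)


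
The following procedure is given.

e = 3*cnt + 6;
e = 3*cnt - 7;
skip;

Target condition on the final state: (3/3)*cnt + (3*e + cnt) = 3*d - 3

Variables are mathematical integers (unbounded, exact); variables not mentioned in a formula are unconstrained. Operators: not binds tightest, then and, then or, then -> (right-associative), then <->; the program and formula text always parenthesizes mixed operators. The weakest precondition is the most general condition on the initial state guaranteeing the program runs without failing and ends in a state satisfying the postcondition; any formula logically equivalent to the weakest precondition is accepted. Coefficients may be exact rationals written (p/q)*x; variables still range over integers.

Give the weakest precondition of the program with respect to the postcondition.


Working backward. After the program, the postcondition (3/3)*cnt + (3*e + cnt) = 3*d - 3 must hold; in canonical form it is 2*cnt + 3*e = 3*d - 3.
Before skip: 2*cnt + 3*e = 3*d - 3
Before e := 3*cnt - 7: 11*cnt = 3*d + 18
Before e := 3*cnt + 6: 11*cnt = 3*d + 18
Answer: WP = 11*cnt = 3*d + 18


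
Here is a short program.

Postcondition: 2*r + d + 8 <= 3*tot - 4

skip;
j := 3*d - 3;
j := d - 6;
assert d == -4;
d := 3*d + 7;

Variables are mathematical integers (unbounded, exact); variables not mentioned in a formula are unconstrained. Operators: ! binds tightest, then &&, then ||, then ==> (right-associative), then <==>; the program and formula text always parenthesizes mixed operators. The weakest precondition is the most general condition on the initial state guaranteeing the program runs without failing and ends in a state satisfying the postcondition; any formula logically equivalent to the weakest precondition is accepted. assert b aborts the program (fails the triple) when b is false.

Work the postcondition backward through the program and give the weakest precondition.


Working backward. After the program, the postcondition 2*r + d + 8 <= 3*tot - 4 must hold; in canonical form it is d + 2*r <= 3*tot - 12.
Before d := 3*d + 7: 3*d + 2*r <= 3*tot - 19
Before assert d == -4: d == -4 && 3*d + 2*r <= 3*tot - 19
Before j := d - 6: d == -4 && 3*d + 2*r <= 3*tot - 19
Before j := 3*d - 3: d == -4 && 3*d + 2*r <= 3*tot - 19
Before skip: d == -4 && 3*d + 2*r <= 3*tot - 19
Answer: WP = d == -4 && 3*d + 2*r <= 3*tot - 19


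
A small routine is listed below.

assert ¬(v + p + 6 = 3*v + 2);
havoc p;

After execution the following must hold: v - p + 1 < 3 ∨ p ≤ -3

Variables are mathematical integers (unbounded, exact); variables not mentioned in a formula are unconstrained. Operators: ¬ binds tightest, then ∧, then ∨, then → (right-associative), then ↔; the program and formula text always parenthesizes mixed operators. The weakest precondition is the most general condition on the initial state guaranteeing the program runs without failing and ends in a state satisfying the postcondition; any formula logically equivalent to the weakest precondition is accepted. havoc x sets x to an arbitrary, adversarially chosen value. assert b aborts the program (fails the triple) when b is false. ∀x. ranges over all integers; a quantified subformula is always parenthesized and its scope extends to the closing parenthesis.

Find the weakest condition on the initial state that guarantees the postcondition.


Working backward. After the program, the postcondition v - p + 1 < 3 ∨ p ≤ -3 must hold; in canonical form it is v < p + 2 ∨ p ≤ -3.
Before havoc p: ∀p_1. (v < p_1 + 2 ∨ p_1 ≤ -3)
Before assert ¬(v + p + 6 = 3*v + 2): (¬(p = 2*v - 4)) ∧ (∀p_1. (v < p_1 + 2 ∨ p_1 ≤ -3))
Answer: WP = (¬(p = 2*v - 4)) ∧ (∀p_1. (v < p_1 + 2 ∨ p_1 ≤ -3))


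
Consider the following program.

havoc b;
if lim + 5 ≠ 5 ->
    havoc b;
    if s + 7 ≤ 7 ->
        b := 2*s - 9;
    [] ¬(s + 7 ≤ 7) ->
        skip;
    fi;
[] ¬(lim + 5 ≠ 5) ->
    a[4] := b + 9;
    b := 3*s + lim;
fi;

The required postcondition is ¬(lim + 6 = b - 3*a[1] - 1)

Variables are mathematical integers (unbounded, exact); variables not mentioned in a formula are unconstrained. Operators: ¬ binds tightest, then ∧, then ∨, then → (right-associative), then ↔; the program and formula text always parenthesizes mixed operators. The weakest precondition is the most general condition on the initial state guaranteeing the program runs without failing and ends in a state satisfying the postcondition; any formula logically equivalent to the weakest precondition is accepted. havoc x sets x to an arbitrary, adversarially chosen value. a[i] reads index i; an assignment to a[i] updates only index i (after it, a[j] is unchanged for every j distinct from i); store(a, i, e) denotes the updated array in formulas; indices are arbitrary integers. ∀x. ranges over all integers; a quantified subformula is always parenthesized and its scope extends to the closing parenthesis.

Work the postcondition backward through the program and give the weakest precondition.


Working backward. After the program, the postcondition ¬(lim + 6 = b - 3*a[1] - 1) must hold; in canonical form it is ¬(3*a[1] + lim = b - 7).
Then branch requires ∀b_1. ((s ≤ 0 → (¬(3*a[1] + lim = 2*s - 16))) ∧ ((¬(s ≤ 0)) → (¬(3*a[1] + lim = b_1 - 7)))); else branch requires ¬(3*a[1] = 3*s - 7).
Before the if: (lim ≠ 0 → (∀b_1. ((s ≤ 0 → (¬(3*a[1] + lim = 2*s - 16))) ∧ ((¬(s ≤ 0)) → (¬(3*a[1] + lim = b_1 - 7)))))) ∧ ((¬(lim ≠ 0)) → (¬(3*a[1] = 3*s - 7)))
Before havoc b: (lim ≠ 0 → (∀b_1. ((s ≤ 0 → (¬(3*a[1] + lim = 2*s - 16))) ∧ ((¬(s ≤ 0)) → (¬(3*a[1] + lim = b_1 - 7)))))) ∧ ((¬(lim ≠ 0)) → (¬(3*a[1] = 3*s - 7)))
Answer: WP = (lim ≠ 0 → (∀b_1. ((s ≤ 0 → (¬(3*a[1] + lim = 2*s - 16))) ∧ ((¬(s ≤ 0)) → (¬(3*a[1] + lim = b_1 - 7)))))) ∧ ((¬(lim ≠ 0)) → (¬(3*a[1] = 3*s - 7)))


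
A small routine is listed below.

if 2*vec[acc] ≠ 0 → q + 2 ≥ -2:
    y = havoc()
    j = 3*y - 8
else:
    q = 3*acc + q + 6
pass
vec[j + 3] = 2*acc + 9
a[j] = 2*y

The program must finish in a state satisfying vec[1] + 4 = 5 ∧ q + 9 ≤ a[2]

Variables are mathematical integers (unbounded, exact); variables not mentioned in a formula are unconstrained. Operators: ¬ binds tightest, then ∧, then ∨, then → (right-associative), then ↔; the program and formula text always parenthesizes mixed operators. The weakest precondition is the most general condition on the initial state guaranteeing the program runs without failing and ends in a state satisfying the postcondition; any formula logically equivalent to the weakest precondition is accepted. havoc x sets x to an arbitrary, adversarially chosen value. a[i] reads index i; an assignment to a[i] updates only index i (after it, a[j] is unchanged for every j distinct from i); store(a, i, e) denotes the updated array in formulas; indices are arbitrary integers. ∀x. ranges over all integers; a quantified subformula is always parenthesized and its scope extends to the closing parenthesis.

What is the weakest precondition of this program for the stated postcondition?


Working backward. After the program, the postcondition vec[1] + 4 = 5 ∧ q + 9 ≤ a[2] must hold; in canonical form it is vec[1] = 1 ∧ q ≤ a[2] - 9.
Before a[j] := 2*y: vec[1] = 1 ∧ q ≤ store(a, j, 2*y)[2] - 9
Before vec[j + 3] := 2*acc + 9: store(vec, j + 3, 2*acc + 9)[1] = 1 ∧ q ≤ store(a, j, 2*y)[2] - 9
Before skip: store(vec, j + 3, 2*acc + 9)[1] = 1 ∧ q ≤ store(a, j, 2*y)[2] - 9
Then branch requires ∀y_1. (store(vec, 3*y_1 - 5, 2*acc + 9)[1] = 1 ∧ q ≤ store(a, 3*y_1 - 8, 2*y_1)[2] - 9); else branch requires store(vec, j + 3, 2*acc + 9)[1] = 1 ∧ 3*acc + q ≤ store(a, j, 2*y)[2] - 15.
Before the if: ((2*vec[acc] ≠ 0 → q ≥ -4) → (∀y_1. (store(vec, 3*y_1 - 5, 2*acc + 9)[1] = 1 ∧ q ≤ store(a, 3*y_1 - 8, 2*y_1)[2] - 9))) ∧ ((¬(2*vec[acc] ≠ 0 → q ≥ -4)) → (store(vec, j + 3, 2*acc + 9)[1] = 1 ∧ 3*acc + q ≤ store(a, j, 2*y)[2] - 15))
Answer: WP = ((2*vec[acc] ≠ 0 → q ≥ -4) → (∀y_1. (store(vec, 3*y_1 - 5, 2*acc + 9)[1] = 1 ∧ q ≤ store(a, 3*y_1 - 8, 2*y_1)[2] - 9))) ∧ ((¬(2*vec[acc] ≠ 0 → q ≥ -4)) → (store(vec, j + 3, 2*acc + 9)[1] = 1 ∧ 3*acc + q ≤ store(a, j, 2*y)[2] - 15))


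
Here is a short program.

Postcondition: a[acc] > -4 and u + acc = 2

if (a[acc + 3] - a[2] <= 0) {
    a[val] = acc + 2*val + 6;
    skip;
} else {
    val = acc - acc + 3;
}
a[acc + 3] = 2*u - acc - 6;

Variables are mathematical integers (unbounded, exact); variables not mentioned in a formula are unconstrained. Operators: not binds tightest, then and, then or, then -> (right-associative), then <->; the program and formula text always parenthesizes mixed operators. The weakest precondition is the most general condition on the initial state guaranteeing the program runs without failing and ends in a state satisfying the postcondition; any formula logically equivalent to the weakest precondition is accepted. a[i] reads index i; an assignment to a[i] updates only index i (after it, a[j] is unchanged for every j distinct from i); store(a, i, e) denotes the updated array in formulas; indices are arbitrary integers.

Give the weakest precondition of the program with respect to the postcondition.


Working backward. After the program, the postcondition a[acc] > -4 and u + acc = 2 must hold; in canonical form it is a[acc] > -4 and acc + u = 2.
Before a[acc + 3] := 2*u - acc - 6: store(a, acc + 3, -acc + 2*u - 6)[acc] > -4 and acc + u = 2
Then branch requires store(store(a, val, acc + 2*val + 6), acc + 3, -acc + 2*u - 6)[acc] > -4 and acc + u = 2; else branch requires store(a, acc + 3, -acc + 2*u - 6)[acc] > -4 and acc + u = 2.
Before the if: (a[acc + 3] <= a[2] -> (store(store(a, val, acc + 2*val + 6), acc + 3, -acc + 2*u - 6)[acc] > -4 and acc + u = 2)) and ((not (a[acc + 3] <= a[2])) -> (store(a, acc + 3, -acc + 2*u - 6)[acc] > -4 and acc + u = 2))
Answer: WP = (a[acc + 3] <= a[2] -> (store(store(a, val, acc + 2*val + 6), acc + 3, -acc + 2*u - 6)[acc] > -4 and acc + u = 2)) and ((not (a[acc + 3] <= a[2])) -> (store(a, acc + 3, -acc + 2*u - 6)[acc] > -4 and acc + u = 2))


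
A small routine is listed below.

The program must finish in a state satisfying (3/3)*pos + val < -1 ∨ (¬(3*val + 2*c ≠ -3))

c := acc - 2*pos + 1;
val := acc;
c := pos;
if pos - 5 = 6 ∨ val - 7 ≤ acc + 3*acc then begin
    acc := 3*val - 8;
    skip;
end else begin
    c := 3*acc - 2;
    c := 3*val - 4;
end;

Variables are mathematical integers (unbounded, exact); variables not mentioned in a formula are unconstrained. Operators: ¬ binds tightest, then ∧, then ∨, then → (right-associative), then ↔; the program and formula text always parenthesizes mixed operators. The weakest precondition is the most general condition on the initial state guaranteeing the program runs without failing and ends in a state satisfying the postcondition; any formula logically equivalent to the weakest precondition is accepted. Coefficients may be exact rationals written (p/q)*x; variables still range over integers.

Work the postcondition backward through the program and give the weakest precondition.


Working backward. After the program, the postcondition (3/3)*pos + val < -1 ∨ (¬(3*val + 2*c ≠ -3)) must hold; in canonical form it is pos + val < -1 ∨ (¬(2*c + 3*val ≠ -3)).
Then branch requires pos + val < -1 ∨ (¬(2*c + 3*val ≠ -3)); else branch requires pos + val < -1 ∨ (¬(9*val ≠ 5)).
Before the if: ((pos = 11 ∨ val ≤ 4*acc + 7) → (pos + val < -1 ∨ (¬(2*c + 3*val ≠ -3)))) ∧ ((¬(pos = 11 ∨ val ≤ 4*acc + 7)) → (pos + val < -1 ∨ (¬(9*val ≠ 5))))
Before c := pos: ((pos = 11 ∨ val ≤ 4*acc + 7) → (pos + val < -1 ∨ (¬(2*pos + 3*val ≠ -3)))) ∧ ((¬(pos = 11 ∨ val ≤ 4*acc + 7)) → (pos + val < -1 ∨ (¬(9*val ≠ 5))))
Before val := acc: ((pos = 11 ∨ 3*acc ≥ -7) → (acc + pos < -1 ∨ (¬(3*acc + 2*pos ≠ -3)))) ∧ ((¬(pos = 11 ∨ 3*acc ≥ -7)) → (acc + pos < -1 ∨ (¬(9*acc ≠ 5))))
Before c := acc - 2*pos + 1: ((pos = 11 ∨ 3*acc ≥ -7) → (acc + pos < -1 ∨ (¬(3*acc + 2*pos ≠ -3)))) ∧ ((¬(pos = 11 ∨ 3*acc ≥ -7)) → (acc + pos < -1 ∨ (¬(9*acc ≠ 5))))
Answer: WP = ((pos = 11 ∨ 3*acc ≥ -7) → (acc + pos < -1 ∨ (¬(3*acc + 2*pos ≠ -3)))) ∧ ((¬(pos = 11 ∨ 3*acc ≥ -7)) → (acc + pos < -1 ∨ (¬(9*acc ≠ 5))))


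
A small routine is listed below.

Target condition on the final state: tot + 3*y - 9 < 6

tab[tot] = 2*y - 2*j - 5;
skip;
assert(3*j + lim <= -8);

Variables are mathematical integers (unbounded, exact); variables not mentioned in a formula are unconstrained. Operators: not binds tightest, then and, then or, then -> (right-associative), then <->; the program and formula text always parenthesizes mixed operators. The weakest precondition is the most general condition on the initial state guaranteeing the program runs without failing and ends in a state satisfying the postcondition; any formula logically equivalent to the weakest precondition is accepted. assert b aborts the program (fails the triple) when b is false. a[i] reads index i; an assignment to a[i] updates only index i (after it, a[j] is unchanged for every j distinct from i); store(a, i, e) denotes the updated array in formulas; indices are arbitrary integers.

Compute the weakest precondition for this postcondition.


Working backward. After the program, the postcondition tot + 3*y - 9 < 6 must hold; in canonical form it is tot + 3*y < 15.
Before assert 3*j + lim <= -8: 3*j + lim <= -8 and tot + 3*y < 15
Before skip: 3*j + lim <= -8 and tot + 3*y < 15
Before tab[tot] := 2*y - 2*j - 5: 3*j + lim <= -8 and tot + 3*y < 15
Answer: WP = 3*j + lim <= -8 and tot + 3*y < 15


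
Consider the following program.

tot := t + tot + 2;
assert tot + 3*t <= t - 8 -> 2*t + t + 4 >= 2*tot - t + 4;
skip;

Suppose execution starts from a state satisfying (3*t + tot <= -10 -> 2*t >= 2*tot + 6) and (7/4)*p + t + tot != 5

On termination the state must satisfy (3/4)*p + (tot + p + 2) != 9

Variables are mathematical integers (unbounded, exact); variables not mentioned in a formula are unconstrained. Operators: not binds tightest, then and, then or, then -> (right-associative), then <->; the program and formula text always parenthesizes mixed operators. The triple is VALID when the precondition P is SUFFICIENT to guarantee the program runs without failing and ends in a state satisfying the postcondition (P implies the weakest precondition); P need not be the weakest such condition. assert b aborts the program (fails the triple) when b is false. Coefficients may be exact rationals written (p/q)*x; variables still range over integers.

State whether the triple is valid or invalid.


Working backward. After the program, the postcondition (3/4)*p + (tot + p + 2) != 9 must hold; in canonical form it is (7/4)*p + tot != 7.
Before skip: (7/4)*p + tot != 7
Before assert tot + 3*t <= t - 8 -> 2*t + t + 4 >= 2*tot - t + 4: (2*t + tot <= -8 -> 4*t >= 2*tot) and (7/4)*p + tot != 7
Before tot := t + tot + 2: (3*t + tot <= -10 -> 2*t >= 2*tot + 4) and (7/4)*p + t + tot != 5
The weakest precondition is (3*t + tot <= -10 -> 2*t >= 2*tot + 4) and (7/4)*p + t + tot != 5.
Check whether (3*t + tot <= -10 -> 2*t >= 2*tot + 6) and (7/4)*p + t + tot != 5 implies it.
Every state satisfying the precondition satisfies the weakest precondition: the implication holds.
Answer: valid


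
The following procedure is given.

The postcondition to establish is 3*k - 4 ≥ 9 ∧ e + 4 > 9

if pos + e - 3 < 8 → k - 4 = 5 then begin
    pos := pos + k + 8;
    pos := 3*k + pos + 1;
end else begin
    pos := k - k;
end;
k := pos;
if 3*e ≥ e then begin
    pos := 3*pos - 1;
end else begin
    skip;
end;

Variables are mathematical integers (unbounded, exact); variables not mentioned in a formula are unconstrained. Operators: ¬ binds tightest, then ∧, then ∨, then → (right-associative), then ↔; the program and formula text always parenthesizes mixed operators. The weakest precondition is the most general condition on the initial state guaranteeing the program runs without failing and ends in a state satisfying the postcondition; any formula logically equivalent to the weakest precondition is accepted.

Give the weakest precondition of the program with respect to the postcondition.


Working backward. After the program, the postcondition 3*k - 4 ≥ 9 ∧ e + 4 > 9 must hold; in canonical form it is 3*k ≥ 13 ∧ e > 5.
Then branch requires 3*k ≥ 13 ∧ e > 5; else branch requires 3*k ≥ 13 ∧ e > 5.
Before the if: (2*e ≥ 0 → (3*k ≥ 13 ∧ e > 5)) ∧ ((¬(2*e ≥ 0)) → (3*k ≥ 13 ∧ e > 5))
Before k := pos: (2*e ≥ 0 → (3*pos ≥ 13 ∧ e > 5)) ∧ ((¬(2*e ≥ 0)) → (3*pos ≥ 13 ∧ e > 5))
Then branch requires (2*e ≥ 0 → (12*k + 3*pos ≥ -14 ∧ e > 5)) ∧ ((¬(2*e ≥ 0)) → (12*k + 3*pos ≥ -14 ∧ e > 5)); else branch requires false.
Before the if: ((e + pos < 11 → k = 9) → ((2*e ≥ 0 → (12*k + 3*pos ≥ -14 ∧ e > 5)) ∧ ((¬(2*e ≥ 0)) → (12*k + 3*pos ≥ -14 ∧ e > 5)))) ∧ (e + pos < 11 → k = 9)
Answer: WP = ((e + pos < 11 → k = 9) → ((2*e ≥ 0 → (12*k + 3*pos ≥ -14 ∧ e > 5)) ∧ ((¬(2*e ≥ 0)) → (12*k + 3*pos ≥ -14 ∧ e > 5)))) ∧ (e + pos < 11 → k = 9)


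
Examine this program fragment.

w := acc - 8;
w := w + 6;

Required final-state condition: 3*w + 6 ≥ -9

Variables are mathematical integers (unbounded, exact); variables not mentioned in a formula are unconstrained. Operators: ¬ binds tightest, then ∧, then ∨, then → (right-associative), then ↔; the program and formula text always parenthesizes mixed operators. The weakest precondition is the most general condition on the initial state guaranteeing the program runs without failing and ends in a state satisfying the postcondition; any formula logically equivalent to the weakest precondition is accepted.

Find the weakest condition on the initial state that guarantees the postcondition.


Working backward. After the program, the postcondition 3*w + 6 ≥ -9 must hold; in canonical form it is 3*w ≥ -15.
Before w := w + 6: 3*w ≥ -33
Before w := acc - 8: 3*acc ≥ -9
Answer: WP = 3*acc ≥ -9


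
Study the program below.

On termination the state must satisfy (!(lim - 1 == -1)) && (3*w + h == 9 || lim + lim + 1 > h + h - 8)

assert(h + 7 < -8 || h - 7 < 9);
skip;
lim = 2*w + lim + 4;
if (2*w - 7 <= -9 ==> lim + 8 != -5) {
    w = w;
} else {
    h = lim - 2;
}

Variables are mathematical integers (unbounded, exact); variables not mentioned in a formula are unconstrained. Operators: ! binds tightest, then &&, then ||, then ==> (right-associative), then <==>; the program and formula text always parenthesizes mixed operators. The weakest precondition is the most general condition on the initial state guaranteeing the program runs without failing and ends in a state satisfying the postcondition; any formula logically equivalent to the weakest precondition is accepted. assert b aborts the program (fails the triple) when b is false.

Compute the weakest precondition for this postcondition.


Working backward. After the program, the postcondition (!(lim - 1 == -1)) && (3*w + h == 9 || lim + lim + 1 > h + h - 8) must hold; in canonical form it is (!(lim == 0)) && (h + 3*w == 9 || 2*lim > 2*h - 9).
Then branch requires (!(lim == 0)) && (h + 3*w == 9 || 2*lim > 2*h - 9); else branch requires !(lim == 0).
Before the if: ((2*w <= -2 ==> lim != -13) ==> ((!(lim == 0)) && (h + 3*w == 9 || 2*lim > 2*h - 9))) && ((!(2*w <= -2 ==> lim != -13)) ==> (!(lim == 0)))
Before lim := 2*w + lim + 4: ((2*w <= -2 ==> lim + 2*w != -17) ==> ((!(lim + 2*w == -4)) && (h + 3*w == 9 || 2*lim + 4*w > 2*h - 17))) && ((!(2*w <= -2 ==> lim + 2*w != -17)) ==> (!(lim + 2*w == -4)))
Before skip: ((2*w <= -2 ==> lim + 2*w != -17) ==> ((!(lim + 2*w == -4)) && (h + 3*w == 9 || 2*lim + 4*w > 2*h - 17))) && ((!(2*w <= -2 ==> lim + 2*w != -17)) ==> (!(lim + 2*w == -4)))
Before assert h + 7 < -8 || h - 7 < 9: (h < -15 || h < 16) && ((2*w <= -2 ==> lim + 2*w != -17) ==> ((!(lim + 2*w == -4)) && (h + 3*w == 9 || 2*lim + 4*w > 2*h - 17))) && ((!(2*w <= -2 ==> lim + 2*w != -17)) ==> (!(lim + 2*w == -4)))
Answer: WP = (h < -15 || h < 16) && ((2*w <= -2 ==> lim + 2*w != -17) ==> ((!(lim + 2*w == -4)) && (h + 3*w == 9 || 2*lim + 4*w > 2*h - 17))) && ((!(2*w <= -2 ==> lim + 2*w != -17)) ==> (!(lim + 2*w == -4)))


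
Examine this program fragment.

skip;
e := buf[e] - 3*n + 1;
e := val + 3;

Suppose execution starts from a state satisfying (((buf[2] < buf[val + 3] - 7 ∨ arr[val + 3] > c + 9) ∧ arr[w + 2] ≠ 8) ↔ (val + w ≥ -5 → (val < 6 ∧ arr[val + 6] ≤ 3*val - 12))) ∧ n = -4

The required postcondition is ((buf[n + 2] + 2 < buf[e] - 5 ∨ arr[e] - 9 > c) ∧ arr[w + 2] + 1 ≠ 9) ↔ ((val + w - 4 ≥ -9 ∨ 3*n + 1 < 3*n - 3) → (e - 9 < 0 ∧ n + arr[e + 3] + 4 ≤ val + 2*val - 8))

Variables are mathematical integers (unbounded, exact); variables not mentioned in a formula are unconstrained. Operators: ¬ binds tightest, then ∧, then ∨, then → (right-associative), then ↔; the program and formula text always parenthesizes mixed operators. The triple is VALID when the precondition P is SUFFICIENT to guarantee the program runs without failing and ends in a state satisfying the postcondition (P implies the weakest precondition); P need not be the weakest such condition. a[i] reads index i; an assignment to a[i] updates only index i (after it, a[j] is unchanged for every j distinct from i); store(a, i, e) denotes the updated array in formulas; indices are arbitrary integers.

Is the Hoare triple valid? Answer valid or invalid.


Working backward. After the program, the postcondition ((buf[n + 2] + 2 < buf[e] - 5 ∨ arr[e] - 9 > c) ∧ arr[w + 2] + 1 ≠ 9) ↔ ((val + w - 4 ≥ -9 ∨ 3*n + 1 < 3*n - 3) → (e - 9 < 0 ∧ n + arr[e + 3] + 4 ≤ val + 2*val - 8)) must hold; in canonical form it is ((buf[n + 2] < buf[e] - 7 ∨ arr[e] > c + 9) ∧ arr[w + 2] ≠ 8) ↔ (val + w ≥ -5 → (e < 9 ∧ arr[e + 3] + n ≤ 3*val - 12)).
Before e := val + 3: ((buf[n + 2] < buf[val + 3] - 7 ∨ arr[val + 3] > c + 9) ∧ arr[w + 2] ≠ 8) ↔ (val + w ≥ -5 → (val < 6 ∧ arr[val + 6] + n ≤ 3*val - 12))
Before e := buf[e] - 3*n + 1: ((buf[n + 2] < buf[val + 3] - 7 ∨ arr[val + 3] > c + 9) ∧ arr[w + 2] ≠ 8) ↔ (val + w ≥ -5 → (val < 6 ∧ arr[val + 6] + n ≤ 3*val - 12))
Before skip: ((buf[n + 2] < buf[val + 3] - 7 ∨ arr[val + 3] > c + 9) ∧ arr[w + 2] ≠ 8) ↔ (val + w ≥ -5 → (val < 6 ∧ arr[val + 6] + n ≤ 3*val - 12))
The weakest precondition is ((buf[n + 2] < buf[val + 3] - 7 ∨ arr[val + 3] > c + 9) ∧ arr[w + 2] ≠ 8) ↔ (val + w ≥ -5 → (val < 6 ∧ arr[val + 6] + n ≤ 3*val - 12)).
Check whether (((buf[2] < buf[val + 3] - 7 ∨ arr[val + 3] > c + 9) ∧ arr[w + 2] ≠ 8) ↔ (val + w ≥ -5 → (val < 6 ∧ arr[val + 6] ≤ 3*val - 12))) ∧ n = -4 implies it.
Countermodel: at the initial state arr = {[-2] = -8, [2] = -8, [3] = -8, [6] = -8, elsewhere -8}, buf = {[-2] = 30152, [2] = 0, [3] = -6516, [6] = -6516, elsewhere -6516}, c = -17, n = -4, val = 0, w = 0, the precondition holds but the weakest precondition fails.
Answer: invalid


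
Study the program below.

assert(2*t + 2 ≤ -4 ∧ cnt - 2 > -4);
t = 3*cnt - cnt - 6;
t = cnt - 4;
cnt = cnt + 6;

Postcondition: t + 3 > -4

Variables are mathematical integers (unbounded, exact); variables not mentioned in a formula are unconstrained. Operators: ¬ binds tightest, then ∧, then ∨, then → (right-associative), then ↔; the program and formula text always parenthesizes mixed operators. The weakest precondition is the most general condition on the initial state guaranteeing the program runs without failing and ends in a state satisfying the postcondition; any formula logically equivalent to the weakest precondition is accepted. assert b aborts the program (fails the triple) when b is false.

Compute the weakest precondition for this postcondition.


Working backward. After the program, the postcondition t + 3 > -4 must hold; in canonical form it is t > -7.
Before cnt := cnt + 6: t > -7
Before t := cnt - 4: cnt > -3
Before t := 3*cnt - cnt - 6: cnt > -3
Before assert 2*t + 2 ≤ -4 ∧ cnt - 2 > -4: 2*t ≤ -6 ∧ cnt > -2 ∧ cnt > -3
Answer: WP = 2*t ≤ -6 ∧ cnt > -2 ∧ cnt > -3


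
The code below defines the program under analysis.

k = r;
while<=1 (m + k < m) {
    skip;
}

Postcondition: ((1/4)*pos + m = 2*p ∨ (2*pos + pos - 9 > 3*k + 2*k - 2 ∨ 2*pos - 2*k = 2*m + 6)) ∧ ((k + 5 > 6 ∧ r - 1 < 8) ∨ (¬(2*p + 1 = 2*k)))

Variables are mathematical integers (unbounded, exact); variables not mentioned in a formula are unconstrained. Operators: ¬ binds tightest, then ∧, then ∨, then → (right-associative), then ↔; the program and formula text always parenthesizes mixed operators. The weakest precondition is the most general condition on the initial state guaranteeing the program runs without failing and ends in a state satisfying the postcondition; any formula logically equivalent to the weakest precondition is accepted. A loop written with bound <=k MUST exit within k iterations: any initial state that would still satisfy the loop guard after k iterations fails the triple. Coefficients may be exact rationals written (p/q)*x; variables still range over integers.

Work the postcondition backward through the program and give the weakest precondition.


Working backward. After the program, the postcondition ((1/4)*pos + m = 2*p ∨ (2*pos + pos - 9 > 3*k + 2*k - 2 ∨ 2*pos - 2*k = 2*m + 6)) ∧ ((k + 5 > 6 ∧ r - 1 < 8) ∨ (¬(2*p + 1 = 2*k))) must hold; in canonical form it is (m + (1/4)*pos = 2*p ∨ 3*pos > 5*k + 7 ∨ 2*pos = 2*k + 2*m + 6) ∧ ((k > 1 ∧ r < 9) ∨ (¬(2*p = 2*k - 1))).
Before the loop (bound <=1), unroll the exhaustion recursion (WP_0 = exit-now case; WP_j = one more guarded iteration, up to j = 1):
  WP_0: (¬(k < 0)) ∧ (m + (1/4)*pos = 2*p ∨ 3*pos > 5*k + 7 ∨ 2*pos = 2*k + 2*m + 6) ∧ ((k > 1 ∧ r < 9) ∨ (¬(2*p = 2*k - 1)))
  WP_1: (k < 0 → ((¬(k < 0)) ∧ (m + (1/4)*pos = 2*p ∨ 3*pos > 5*k + 7 ∨ 2*pos = 2*k + 2*m + 6) ∧ ((k > 1 ∧ r < 9) ∨ (¬(2*p = 2*k - 1))))) ∧ ((¬(k < 0)) → ((m + (1/4)*pos = 2*p ∨ 3*pos > 5*k + 7 ∨ 2*pos = 2*k + 2*m + 6) ∧ ((k > 1 ∧ r < 9) ∨ (¬(2*p = 2*k - 1)))))
So before the loop: (k < 0 → ((¬(k < 0)) ∧ (m + (1/4)*pos = 2*p ∨ 3*pos > 5*k + 7 ∨ 2*pos = 2*k + 2*m + 6) ∧ ((k > 1 ∧ r < 9) ∨ (¬(2*p = 2*k - 1))))) ∧ ((¬(k < 0)) → ((m + (1/4)*pos = 2*p ∨ 3*pos > 5*k + 7 ∨ 2*pos = 2*k + 2*m + 6) ∧ ((k > 1 ∧ r < 9) ∨ (¬(2*p = 2*k - 1)))))
Before k := r: (r < 0 → ((¬(r < 0)) ∧ (m + (1/4)*pos = 2*p ∨ 3*pos > 5*r + 7 ∨ 2*pos = 2*m + 2*r + 6) ∧ ((r > 1 ∧ r < 9) ∨ (¬(2*p = 2*r - 1))))) ∧ ((¬(r < 0)) → ((m + (1/4)*pos = 2*p ∨ 3*pos > 5*r + 7 ∨ 2*pos = 2*m + 2*r + 6) ∧ ((r > 1 ∧ r < 9) ∨ (¬(2*p = 2*r - 1)))))
Answer: WP = (r < 0 → ((¬(r < 0)) ∧ (m + (1/4)*pos = 2*p ∨ 3*pos > 5*r + 7 ∨ 2*pos = 2*m + 2*r + 6) ∧ ((r > 1 ∧ r < 9) ∨ (¬(2*p = 2*r - 1))))) ∧ ((¬(r < 0)) → ((m + (1/4)*pos = 2*p ∨ 3*pos > 5*r + 7 ∨ 2*pos = 2*m + 2*r + 6) ∧ ((r > 1 ∧ r < 9) ∨ (¬(2*p = 2*r - 1)))))
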